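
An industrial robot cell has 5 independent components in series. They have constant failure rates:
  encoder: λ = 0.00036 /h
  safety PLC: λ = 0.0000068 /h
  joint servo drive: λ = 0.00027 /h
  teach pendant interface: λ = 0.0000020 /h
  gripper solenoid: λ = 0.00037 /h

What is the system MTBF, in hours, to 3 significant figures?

991

Series of exponential components: λ_sys = Σ λ_i
λ_sys = 0.00036 + 0.0000068 + 0.00027 + 0.0000020 + 0.00037 = 1.0088e-03 /h
MTBF = 1 / λ_sys = 991 h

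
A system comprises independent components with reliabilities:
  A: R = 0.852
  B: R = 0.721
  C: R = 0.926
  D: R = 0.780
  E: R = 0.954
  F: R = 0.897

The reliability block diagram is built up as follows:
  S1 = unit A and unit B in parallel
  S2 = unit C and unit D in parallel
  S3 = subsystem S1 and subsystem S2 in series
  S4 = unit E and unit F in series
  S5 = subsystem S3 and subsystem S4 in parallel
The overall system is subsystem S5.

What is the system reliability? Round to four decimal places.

0.9918

Parallel (A and B): 1 − (1 − 0.852000)(1 − 0.721000) = 0.958708
Parallel (C and D): 1 − (1 − 0.926000)(1 − 0.780000) = 0.983720
Series ([0.958708] and [0.983720]): 0.958708 × 0.983720 = 0.943100
Series (E and F): 0.954000 × 0.897000 = 0.855738
Parallel ([0.943100] and [0.855738]): 1 − (1 − 0.943100)(1 − 0.855738) = 0.9918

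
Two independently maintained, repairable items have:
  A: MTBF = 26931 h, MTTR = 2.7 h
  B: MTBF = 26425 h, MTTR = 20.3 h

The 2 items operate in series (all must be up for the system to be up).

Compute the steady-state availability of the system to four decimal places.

0.9991

A(A) = MTBF/(MTBF+MTTR) = 26931/(26931+2.7) = 0.999900
A(B) = MTBF/(MTBF+MTTR) = 26425/(26425+20.3) = 0.999232
Series availability: 0.999900 × 0.999232 = 0.9991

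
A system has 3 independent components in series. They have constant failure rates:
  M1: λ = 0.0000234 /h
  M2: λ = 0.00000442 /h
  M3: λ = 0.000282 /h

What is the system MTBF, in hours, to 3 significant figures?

3230

Series of exponential components: λ_sys = Σ λ_i
λ_sys = 0.0000234 + 0.00000442 + 0.000282 = 3.0982e-04 /h
MTBF = 1 / λ_sys = 3230 h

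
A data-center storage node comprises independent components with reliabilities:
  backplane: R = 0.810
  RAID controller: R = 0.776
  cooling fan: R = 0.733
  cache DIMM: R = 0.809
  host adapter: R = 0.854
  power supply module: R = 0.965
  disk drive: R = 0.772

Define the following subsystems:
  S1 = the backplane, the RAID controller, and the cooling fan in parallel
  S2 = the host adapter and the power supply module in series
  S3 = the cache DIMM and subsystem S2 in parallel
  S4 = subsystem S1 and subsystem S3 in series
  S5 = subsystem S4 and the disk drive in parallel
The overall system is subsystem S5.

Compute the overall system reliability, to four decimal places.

Parallel (backplane, RAID controller, and cooling fan): 1 − (1 − 0.810000)(1 − 0.776000)(1 − 0.733000) = 0.988636
Series (host adapter and power supply module): 0.854000 × 0.965000 = 0.824110
Parallel (cache DIMM and [0.824110]): 1 − (1 − 0.809000)(1 − 0.824110) = 0.966405
Series ([0.988636] and [0.966405]): 0.988636 × 0.966405 = 0.955423
Parallel ([0.955423] and disk drive): 1 − (1 − 0.955423)(1 − 0.772000) = 0.9898

0.9898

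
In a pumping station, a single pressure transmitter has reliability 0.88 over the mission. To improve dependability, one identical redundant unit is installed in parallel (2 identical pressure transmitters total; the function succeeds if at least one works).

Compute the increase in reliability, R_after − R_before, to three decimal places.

0.106

R_before = 0.88
R_after = 1 − (1 − 0.88)^2 = 0.986
ΔR = 0.986 − 0.88 = 0.106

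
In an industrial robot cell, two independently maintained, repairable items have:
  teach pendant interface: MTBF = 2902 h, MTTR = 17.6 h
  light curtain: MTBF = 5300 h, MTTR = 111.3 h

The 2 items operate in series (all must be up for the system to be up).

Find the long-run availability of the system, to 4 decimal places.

0.9735

A(teach pendant interface) = MTBF/(MTBF+MTTR) = 2902/(2902+17.6) = 0.993972
A(light curtain) = MTBF/(MTBF+MTTR) = 5300/(5300+111.3) = 0.979432
Series availability: 0.993972 × 0.979432 = 0.9735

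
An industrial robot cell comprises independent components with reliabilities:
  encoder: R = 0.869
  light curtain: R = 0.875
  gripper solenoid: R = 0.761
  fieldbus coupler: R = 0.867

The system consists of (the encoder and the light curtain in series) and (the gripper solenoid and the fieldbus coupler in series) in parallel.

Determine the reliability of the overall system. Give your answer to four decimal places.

Series (encoder and light curtain): 0.869000 × 0.875000 = 0.760375
Series (gripper solenoid and fieldbus coupler): 0.761000 × 0.867000 = 0.659787
Parallel ([0.760375] and [0.659787]): 1 − (1 − 0.760375)(1 − 0.659787) = 0.9185

0.9185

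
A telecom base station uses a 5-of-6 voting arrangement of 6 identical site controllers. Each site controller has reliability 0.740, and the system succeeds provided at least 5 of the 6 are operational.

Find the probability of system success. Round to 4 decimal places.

0.5104

R = Σ_{i=5}^{6} C(6,i) p^i (1−p)^{6−i} with p = 0.740
C(6,5)·0.740^5·0.260^1 = 0.346165
C(6,6)·0.740^6·0.260^0 = 0.164206
Sum = 0.5104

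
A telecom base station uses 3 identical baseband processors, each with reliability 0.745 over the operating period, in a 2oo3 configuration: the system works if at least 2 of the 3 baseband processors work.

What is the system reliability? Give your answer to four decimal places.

R = Σ_{i=2}^{3} C(3,i) p^i (1−p)^{3−i} with p = 0.745
C(3,2)·0.745^2·0.255^1 = 0.424594
C(3,3)·0.745^3·0.255^0 = 0.413494
Sum = 0.8381

0.8381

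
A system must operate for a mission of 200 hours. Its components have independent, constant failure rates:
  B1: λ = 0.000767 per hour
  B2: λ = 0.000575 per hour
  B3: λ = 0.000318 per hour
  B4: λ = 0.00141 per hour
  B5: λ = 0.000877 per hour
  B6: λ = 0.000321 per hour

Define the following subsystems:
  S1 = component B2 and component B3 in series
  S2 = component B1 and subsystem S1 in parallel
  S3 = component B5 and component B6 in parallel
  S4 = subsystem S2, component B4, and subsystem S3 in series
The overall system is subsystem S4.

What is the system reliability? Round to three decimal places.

R(B1) = exp(−0.000767 × 200) = 0.85779
R(B2) = exp(−0.000575 × 200) = 0.89137
R(B3) = exp(−0.000318 × 200) = 0.93838
R(B4) = exp(−0.00141 × 200) = 0.75427
R(B5) = exp(−0.000877 × 200) = 0.83912
R(B6) = exp(−0.000321 × 200) = 0.93782
Series (B2 and B3): 0.89137 × 0.93838 = 0.83644
Parallel (B1 and [0.83644]): 1 − (1 − 0.85779)(1 − 0.83644) = 0.97674
Parallel (B5 and B6): 1 − (1 − 0.83912)(1 − 0.93782) = 0.99000
Series ([0.97674], B4, and [0.99000]): 0.97674 × 0.75427 × 0.99000 = 0.729

0.729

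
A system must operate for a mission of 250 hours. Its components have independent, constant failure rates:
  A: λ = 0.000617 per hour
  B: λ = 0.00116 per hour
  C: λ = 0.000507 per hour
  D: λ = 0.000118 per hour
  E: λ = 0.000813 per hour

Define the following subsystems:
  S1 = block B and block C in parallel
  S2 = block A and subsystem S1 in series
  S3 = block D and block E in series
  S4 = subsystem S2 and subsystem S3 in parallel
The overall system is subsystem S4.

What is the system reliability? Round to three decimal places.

R(A) = exp(−0.000617 × 250) = 0.85706
R(B) = exp(−0.00116 × 250) = 0.74826
R(C) = exp(−0.000507 × 250) = 0.88095
R(D) = exp(−0.000118 × 250) = 0.97093
R(E) = exp(−0.000813 × 250) = 0.81607
Parallel (B and C): 1 − (1 − 0.74826)(1 − 0.88095) = 0.97003
Series (A and [0.97003]): 0.85706 × 0.97003 = 0.83137
Series (D and E): 0.97093 × 0.81607 = 0.79235
Parallel ([0.83137] and [0.79235]): 1 − (1 − 0.83137)(1 − 0.79235) = 0.965

0.965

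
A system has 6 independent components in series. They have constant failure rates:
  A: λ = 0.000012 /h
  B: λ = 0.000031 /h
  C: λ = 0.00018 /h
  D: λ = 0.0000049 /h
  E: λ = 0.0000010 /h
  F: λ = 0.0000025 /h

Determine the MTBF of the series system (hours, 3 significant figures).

Series of exponential components: λ_sys = Σ λ_i
λ_sys = 0.000012 + 0.000031 + 0.00018 + 0.0000049 + 0.0000010 + 0.0000025 = 2.3140e-04 /h
MTBF = 1 / λ_sys = 4320 h

4320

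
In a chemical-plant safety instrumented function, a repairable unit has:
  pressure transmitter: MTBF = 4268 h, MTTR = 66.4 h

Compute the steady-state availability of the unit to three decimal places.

A(pressure transmitter) = MTBF/(MTBF+MTTR) = 4268/(4268+66.4) = 0.985

0.985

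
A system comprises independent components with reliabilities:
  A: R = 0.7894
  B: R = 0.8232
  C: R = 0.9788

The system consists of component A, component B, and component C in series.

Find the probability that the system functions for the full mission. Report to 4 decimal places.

Series (A, B, and C): 0.789400 × 0.823200 × 0.978800 = 0.6361

0.6361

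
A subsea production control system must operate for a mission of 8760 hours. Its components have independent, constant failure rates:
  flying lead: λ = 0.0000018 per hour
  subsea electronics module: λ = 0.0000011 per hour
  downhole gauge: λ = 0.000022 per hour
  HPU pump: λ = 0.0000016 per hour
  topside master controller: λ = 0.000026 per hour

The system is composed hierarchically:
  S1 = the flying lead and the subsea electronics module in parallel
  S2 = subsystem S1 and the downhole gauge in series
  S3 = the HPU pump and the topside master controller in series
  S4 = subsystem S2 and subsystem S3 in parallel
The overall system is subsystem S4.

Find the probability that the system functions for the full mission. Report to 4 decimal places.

R(flying lead) = exp(−0.0000018 × 8760) = 0.984356
R(subsea electronics module) = exp(−0.0000011 × 8760) = 0.990410
R(downhole gauge) = exp(−0.000022 × 8760) = 0.824713
R(HPU pump) = exp(−0.0000016 × 8760) = 0.986082
R(topside master controller) = exp(−0.000026 × 8760) = 0.796315
Parallel (flying lead and subsea electronics module): 1 − (1 − 0.984356)(1 − 0.990410) = 0.999850
Series ([0.999850] and downhole gauge): 0.999850 × 0.824713 = 0.824589
Series (HPU pump and topside master controller): 0.986082 × 0.796315 = 0.785232
Parallel ([0.824589] and [0.785232]): 1 − (1 − 0.824589)(1 − 0.785232) = 0.9623

0.9623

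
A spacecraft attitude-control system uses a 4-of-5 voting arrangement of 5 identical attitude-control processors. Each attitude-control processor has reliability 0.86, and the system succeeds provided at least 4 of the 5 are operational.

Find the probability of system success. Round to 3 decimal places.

R = Σ_{i=4}^{5} C(5,i) p^i (1−p)^{5−i} with p = 0.86
C(5,4)·0.86^4·0.14^1 = 0.38291
C(5,5)·0.86^5·0.14^0 = 0.47043
Sum = 0.853

0.853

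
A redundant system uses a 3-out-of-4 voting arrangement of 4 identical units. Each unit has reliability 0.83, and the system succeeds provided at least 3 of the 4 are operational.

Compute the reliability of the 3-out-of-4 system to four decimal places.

R = Σ_{i=3}^{4} C(4,i) p^i (1−p)^{4−i} with p = 0.83
C(4,3)·0.83^3·0.17^1 = 0.388815
C(4,4)·0.83^4·0.17^0 = 0.474583
Sum = 0.8634

0.8634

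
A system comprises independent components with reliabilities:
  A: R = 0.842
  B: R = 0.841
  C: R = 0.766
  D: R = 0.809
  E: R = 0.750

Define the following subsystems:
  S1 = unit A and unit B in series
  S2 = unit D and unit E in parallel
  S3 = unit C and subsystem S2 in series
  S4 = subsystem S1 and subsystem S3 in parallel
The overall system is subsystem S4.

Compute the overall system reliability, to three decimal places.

Series (A and B): 0.84200 × 0.84100 = 0.70812
Parallel (D and E): 1 − (1 − 0.80900)(1 − 0.75000) = 0.95225
Series (C and [0.95225]): 0.76600 × 0.95225 = 0.72942
Parallel ([0.70812] and [0.72942]): 1 − (1 − 0.70812)(1 − 0.72942) = 0.921

0.921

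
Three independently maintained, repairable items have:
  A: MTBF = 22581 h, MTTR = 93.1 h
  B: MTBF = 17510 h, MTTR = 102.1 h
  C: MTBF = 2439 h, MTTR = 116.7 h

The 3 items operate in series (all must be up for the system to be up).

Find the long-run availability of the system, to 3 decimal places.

0.945

A(A) = MTBF/(MTBF+MTTR) = 22581/(22581+93.1) = 0.995894
A(B) = MTBF/(MTBF+MTTR) = 17510/(17510+102.1) = 0.994203
A(C) = MTBF/(MTBF+MTTR) = 2439/(2439+116.7) = 0.954337
Series availability: 0.995894 × 0.994203 × 0.954337 = 0.945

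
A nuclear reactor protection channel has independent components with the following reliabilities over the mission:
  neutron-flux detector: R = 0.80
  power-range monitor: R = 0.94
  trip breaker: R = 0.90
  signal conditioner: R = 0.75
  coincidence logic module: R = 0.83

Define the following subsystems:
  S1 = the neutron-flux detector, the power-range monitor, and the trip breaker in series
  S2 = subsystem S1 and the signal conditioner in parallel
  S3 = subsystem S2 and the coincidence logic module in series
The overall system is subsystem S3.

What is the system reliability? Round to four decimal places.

0.7629

Series (neutron-flux detector, power-range monitor, and trip breaker): 0.800000 × 0.940000 × 0.900000 = 0.676800
Parallel ([0.676800] and signal conditioner): 1 − (1 − 0.676800)(1 − 0.750000) = 0.919200
Series ([0.919200] and coincidence logic module): 0.919200 × 0.830000 = 0.7629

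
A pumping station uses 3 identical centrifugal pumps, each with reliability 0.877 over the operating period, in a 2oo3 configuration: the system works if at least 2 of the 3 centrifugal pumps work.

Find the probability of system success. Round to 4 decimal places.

R = Σ_{i=2}^{3} C(3,i) p^i (1−p)^{3−i} with p = 0.877
C(3,2)·0.877^2·0.123^1 = 0.283809
C(3,3)·0.877^3·0.123^0 = 0.674526
Sum = 0.9583

0.9583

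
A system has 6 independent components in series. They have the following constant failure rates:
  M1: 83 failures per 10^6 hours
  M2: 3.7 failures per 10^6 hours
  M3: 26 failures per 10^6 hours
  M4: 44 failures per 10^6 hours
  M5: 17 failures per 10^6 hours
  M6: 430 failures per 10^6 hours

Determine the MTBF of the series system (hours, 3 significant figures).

1660

Series of exponential components: λ_sys = Σ λ_i
λ_sys = 0.000083 + 0.0000037 + 0.000026 + 0.000044 + 0.000017 + 0.00043 = 6.0370e-04 /h
MTBF = 1 / λ_sys = 1660 h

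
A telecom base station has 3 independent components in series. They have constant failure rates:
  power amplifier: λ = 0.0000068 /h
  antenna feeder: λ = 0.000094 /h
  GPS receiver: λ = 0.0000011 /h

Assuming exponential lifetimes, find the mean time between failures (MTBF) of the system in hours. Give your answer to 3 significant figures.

9810

Series of exponential components: λ_sys = Σ λ_i
λ_sys = 0.0000068 + 0.000094 + 0.0000011 = 1.0190e-04 /h
MTBF = 1 / λ_sys = 9810 h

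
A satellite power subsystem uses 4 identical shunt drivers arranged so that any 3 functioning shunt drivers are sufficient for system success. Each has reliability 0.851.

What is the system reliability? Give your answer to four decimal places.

R = Σ_{i=3}^{4} C(4,i) p^i (1−p)^{4−i} with p = 0.851
C(4,3)·0.851^3·0.149^1 = 0.367312
C(4,4)·0.851^4·0.149^0 = 0.524467
Sum = 0.8918

0.8918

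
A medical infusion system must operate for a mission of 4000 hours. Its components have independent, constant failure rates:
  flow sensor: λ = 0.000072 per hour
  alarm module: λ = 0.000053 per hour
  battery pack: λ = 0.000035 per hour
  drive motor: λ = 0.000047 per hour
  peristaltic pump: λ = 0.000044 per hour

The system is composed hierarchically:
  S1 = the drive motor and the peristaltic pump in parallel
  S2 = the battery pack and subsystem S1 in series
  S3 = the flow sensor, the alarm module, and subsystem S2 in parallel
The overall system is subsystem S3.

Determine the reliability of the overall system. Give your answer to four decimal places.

R(flow sensor) = exp(−0.000072 × 4000) = 0.749762
R(alarm module) = exp(−0.000053 × 4000) = 0.808965
R(battery pack) = exp(−0.000035 × 4000) = 0.869358
R(drive motor) = exp(−0.000047 × 4000) = 0.828615
R(peristaltic pump) = exp(−0.000044 × 4000) = 0.838618
Parallel (drive motor and peristaltic pump): 1 − (1 − 0.828615)(1 − 0.838618) = 0.972342
Series (battery pack and [0.972342]): 0.869358 × 0.972342 = 0.845313
Parallel (flow sensor, alarm module, and [0.845313]): 1 − (1 − 0.749762)(1 − 0.808965)(1 − 0.845313) = 0.9926

0.9926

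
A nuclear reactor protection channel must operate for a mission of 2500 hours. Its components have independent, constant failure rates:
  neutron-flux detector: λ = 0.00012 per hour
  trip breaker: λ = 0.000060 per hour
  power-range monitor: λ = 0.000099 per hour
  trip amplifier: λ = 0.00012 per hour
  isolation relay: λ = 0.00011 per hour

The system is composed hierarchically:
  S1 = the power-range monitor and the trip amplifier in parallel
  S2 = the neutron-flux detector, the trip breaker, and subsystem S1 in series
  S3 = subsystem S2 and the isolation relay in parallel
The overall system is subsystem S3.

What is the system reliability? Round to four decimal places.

R(neutron-flux detector) = exp(−0.00012 × 2500) = 0.740818
R(trip breaker) = exp(−0.000060 × 2500) = 0.860708
R(power-range monitor) = exp(−0.000099 × 2500) = 0.780750
R(trip amplifier) = exp(−0.00012 × 2500) = 0.740818
R(isolation relay) = exp(−0.00011 × 2500) = 0.759572
Parallel (power-range monitor and trip amplifier): 1 − (1 − 0.780750)(1 − 0.740818) = 0.943174
Series (neutron-flux detector, trip breaker, and [0.943174]): 0.740818 × 0.860708 × 0.943174 = 0.601394
Parallel ([0.601394] and isolation relay): 1 − (1 − 0.601394)(1 − 0.759572) = 0.9042

0.9042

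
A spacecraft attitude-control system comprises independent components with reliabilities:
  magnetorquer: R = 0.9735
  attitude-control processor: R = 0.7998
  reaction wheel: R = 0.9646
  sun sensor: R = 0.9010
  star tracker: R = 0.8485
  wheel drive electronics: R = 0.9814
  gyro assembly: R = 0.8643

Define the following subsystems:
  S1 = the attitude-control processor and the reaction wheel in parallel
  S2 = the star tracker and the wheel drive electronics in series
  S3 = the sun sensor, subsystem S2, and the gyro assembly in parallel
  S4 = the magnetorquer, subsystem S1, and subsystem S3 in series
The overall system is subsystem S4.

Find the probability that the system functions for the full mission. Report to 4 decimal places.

Parallel (attitude-control processor and reaction wheel): 1 − (1 − 0.799800)(1 − 0.964600) = 0.992913
Series (star tracker and wheel drive electronics): 0.848500 × 0.981400 = 0.832718
Parallel (sun sensor, [0.832718], and gyro assembly): 1 − (1 − 0.901000)(1 − 0.832718)(1 − 0.864300) = 0.997753
Series (magnetorquer, [0.992913], and [0.997753]): 0.973500 × 0.992913 × 0.997753 = 0.9644

0.9644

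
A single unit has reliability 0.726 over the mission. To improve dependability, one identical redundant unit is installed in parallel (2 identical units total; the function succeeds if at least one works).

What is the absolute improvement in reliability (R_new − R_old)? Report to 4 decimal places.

R_before = 0.726
R_after = 1 − (1 − 0.726)^2 = 0.9249
ΔR = 0.9249 − 0.726 = 0.1989

0.1989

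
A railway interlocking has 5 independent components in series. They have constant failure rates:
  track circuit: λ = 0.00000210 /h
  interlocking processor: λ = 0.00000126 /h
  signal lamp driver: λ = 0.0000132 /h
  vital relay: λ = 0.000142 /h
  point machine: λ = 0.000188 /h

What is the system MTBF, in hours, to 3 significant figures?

2890

Series of exponential components: λ_sys = Σ λ_i
λ_sys = 0.00000210 + 0.00000126 + 0.0000132 + 0.000142 + 0.000188 = 3.4656e-04 /h
MTBF = 1 / λ_sys = 2890 h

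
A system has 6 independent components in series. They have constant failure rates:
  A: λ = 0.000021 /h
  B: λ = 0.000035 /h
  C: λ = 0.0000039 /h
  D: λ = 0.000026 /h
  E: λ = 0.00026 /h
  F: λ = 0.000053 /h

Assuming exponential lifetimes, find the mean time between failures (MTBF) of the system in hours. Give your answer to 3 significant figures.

Series of exponential components: λ_sys = Σ λ_i
λ_sys = 0.000021 + 0.000035 + 0.0000039 + 0.000026 + 0.00026 + 0.000053 = 3.9890e-04 /h
MTBF = 1 / λ_sys = 2510 h

2510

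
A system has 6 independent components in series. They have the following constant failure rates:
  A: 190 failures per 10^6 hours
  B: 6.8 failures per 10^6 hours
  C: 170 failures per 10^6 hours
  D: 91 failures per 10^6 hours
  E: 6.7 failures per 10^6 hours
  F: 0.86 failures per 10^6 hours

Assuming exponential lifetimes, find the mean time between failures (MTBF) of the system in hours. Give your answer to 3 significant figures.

2150

Series of exponential components: λ_sys = Σ λ_i
λ_sys = 0.00019 + 0.0000068 + 0.00017 + 0.000091 + 0.0000067 + 0.00000086 = 4.6536e-04 /h
MTBF = 1 / λ_sys = 2150 h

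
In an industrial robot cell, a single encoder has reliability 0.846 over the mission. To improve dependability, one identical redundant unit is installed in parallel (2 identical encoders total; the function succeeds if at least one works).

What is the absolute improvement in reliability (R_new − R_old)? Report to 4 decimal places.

0.1303

R_before = 0.846
R_after = 1 − (1 − 0.846)^2 = 0.9763
ΔR = 0.9763 − 0.846 = 0.1303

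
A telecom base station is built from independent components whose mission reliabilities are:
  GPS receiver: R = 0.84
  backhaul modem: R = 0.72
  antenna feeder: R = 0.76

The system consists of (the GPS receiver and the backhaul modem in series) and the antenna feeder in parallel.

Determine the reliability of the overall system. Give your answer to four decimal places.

Series (GPS receiver and backhaul modem): 0.840000 × 0.720000 = 0.604800
Parallel ([0.604800] and antenna feeder): 1 − (1 − 0.604800)(1 − 0.760000) = 0.9052

0.9052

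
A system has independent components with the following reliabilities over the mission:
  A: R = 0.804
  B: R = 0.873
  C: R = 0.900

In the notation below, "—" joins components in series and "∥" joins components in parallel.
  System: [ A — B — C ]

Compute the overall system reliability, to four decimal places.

Series (A, B, and C): 0.804000 × 0.873000 × 0.900000 = 0.6317

0.6317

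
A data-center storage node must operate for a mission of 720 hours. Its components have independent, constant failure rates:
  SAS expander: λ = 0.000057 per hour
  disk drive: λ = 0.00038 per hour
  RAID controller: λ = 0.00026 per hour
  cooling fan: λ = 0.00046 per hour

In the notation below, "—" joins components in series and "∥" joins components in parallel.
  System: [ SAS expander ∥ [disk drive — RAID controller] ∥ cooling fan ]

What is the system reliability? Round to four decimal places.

R(SAS expander) = exp(−0.000057 × 720) = 0.959791
R(disk drive) = exp(−0.00038 × 720) = 0.760636
R(RAID controller) = exp(−0.00026 × 720) = 0.829278
R(cooling fan) = exp(−0.00046 × 720) = 0.718062
Series (disk drive and RAID controller): 0.760636 × 0.829278 = 0.630779
Parallel (SAS expander, [0.630779], and cooling fan): 1 − (1 − 0.959791)(1 − 0.630779)(1 − 0.718062) = 0.9958

0.9958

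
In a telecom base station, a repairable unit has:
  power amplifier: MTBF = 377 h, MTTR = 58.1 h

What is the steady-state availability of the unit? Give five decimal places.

A(power amplifier) = MTBF/(MTBF+MTTR) = 377/(377+58.1) = 0.86647

0.86647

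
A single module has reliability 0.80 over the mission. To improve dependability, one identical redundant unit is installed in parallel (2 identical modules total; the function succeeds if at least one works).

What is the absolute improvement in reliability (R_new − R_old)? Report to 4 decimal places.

R_before = 0.80
R_after = 1 − (1 − 0.80)^2 = 0.9600
ΔR = 0.9600 − 0.80 = 0.1600

0.1600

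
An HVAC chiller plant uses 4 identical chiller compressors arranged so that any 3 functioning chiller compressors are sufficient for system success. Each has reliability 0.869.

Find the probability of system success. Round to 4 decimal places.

0.9141

R = Σ_{i=3}^{4} C(4,i) p^i (1−p)^{4−i} with p = 0.869
C(4,3)·0.869^3·0.131^1 = 0.343867
C(4,4)·0.869^4·0.131^0 = 0.570268
Sum = 0.9141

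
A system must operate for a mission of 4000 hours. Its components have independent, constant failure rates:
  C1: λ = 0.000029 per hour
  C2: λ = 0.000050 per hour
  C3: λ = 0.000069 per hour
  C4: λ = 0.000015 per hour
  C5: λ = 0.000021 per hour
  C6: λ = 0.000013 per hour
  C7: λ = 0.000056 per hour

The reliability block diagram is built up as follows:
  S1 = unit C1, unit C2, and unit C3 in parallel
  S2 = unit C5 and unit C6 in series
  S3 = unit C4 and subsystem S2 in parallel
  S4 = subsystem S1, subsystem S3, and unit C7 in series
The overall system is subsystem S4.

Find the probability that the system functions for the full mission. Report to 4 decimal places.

0.7896

R(C1) = exp(−0.000029 × 4000) = 0.890475
R(C2) = exp(−0.000050 × 4000) = 0.818731
R(C3) = exp(−0.000069 × 4000) = 0.758813
R(C4) = exp(−0.000015 × 4000) = 0.941765
R(C5) = exp(−0.000021 × 4000) = 0.919431
R(C6) = exp(−0.000013 × 4000) = 0.949329
R(C7) = exp(−0.000056 × 4000) = 0.799315
Parallel (C1, C2, and C3): 1 − (1 − 0.890475)(1 − 0.818731)(1 − 0.758813) = 0.995212
Series (C5 and C6): 0.919431 × 0.949329 = 0.872843
Parallel (C4 and [0.872843]): 1 − (1 − 0.941765)(1 − 0.872843) = 0.992595
Series ([0.995212], [0.992595], and C7): 0.995212 × 0.992595 × 0.799315 = 0.7896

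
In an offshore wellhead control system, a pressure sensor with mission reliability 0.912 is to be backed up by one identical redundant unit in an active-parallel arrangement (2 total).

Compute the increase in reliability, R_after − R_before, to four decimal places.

R_before = 0.912
R_after = 1 − (1 − 0.912)^2 = 0.9923
ΔR = 0.9923 − 0.912 = 0.0803

0.0803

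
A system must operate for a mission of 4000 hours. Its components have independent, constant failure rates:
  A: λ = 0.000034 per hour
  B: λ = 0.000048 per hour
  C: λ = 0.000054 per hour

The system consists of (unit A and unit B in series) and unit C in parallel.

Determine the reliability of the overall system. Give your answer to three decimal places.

0.946

R(A) = exp(−0.000034 × 4000) = 0.87284
R(B) = exp(−0.000048 × 4000) = 0.82531
R(C) = exp(−0.000054 × 4000) = 0.80574
Series (A and B): 0.87284 × 0.82531 = 0.72036
Parallel ([0.72036] and C): 1 − (1 − 0.72036)(1 − 0.80574) = 0.946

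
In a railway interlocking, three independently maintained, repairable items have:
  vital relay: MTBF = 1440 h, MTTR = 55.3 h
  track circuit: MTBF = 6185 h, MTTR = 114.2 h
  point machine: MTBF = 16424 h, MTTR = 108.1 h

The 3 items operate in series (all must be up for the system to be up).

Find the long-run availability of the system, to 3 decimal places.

0.939

A(vital relay) = MTBF/(MTBF+MTTR) = 1440/(1440+55.3) = 0.963017
A(track circuit) = MTBF/(MTBF+MTTR) = 6185/(6185+114.2) = 0.981871
A(point machine) = MTBF/(MTBF+MTTR) = 16424/(16424+108.1) = 0.993461
Series availability: 0.963017 × 0.981871 × 0.993461 = 0.939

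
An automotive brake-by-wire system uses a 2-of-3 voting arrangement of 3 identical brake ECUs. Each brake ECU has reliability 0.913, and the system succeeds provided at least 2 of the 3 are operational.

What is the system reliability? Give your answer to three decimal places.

0.979

R = Σ_{i=2}^{3} C(3,i) p^i (1−p)^{3−i} with p = 0.913
C(3,2)·0.913^2·0.087^1 = 0.21756
C(3,3)·0.913^3·0.087^0 = 0.76105
Sum = 0.979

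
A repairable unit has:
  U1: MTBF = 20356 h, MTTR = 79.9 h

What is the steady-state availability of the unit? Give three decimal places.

A(U1) = MTBF/(MTBF+MTTR) = 20356/(20356+79.9) = 0.996

0.996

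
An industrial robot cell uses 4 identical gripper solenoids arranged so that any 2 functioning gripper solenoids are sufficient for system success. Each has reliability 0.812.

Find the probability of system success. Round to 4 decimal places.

R = Σ_{i=2}^{4} C(4,i) p^i (1−p)^{4−i} with p = 0.812
C(4,2)·0.812^2·0.188^2 = 0.139823
C(4,3)·0.812^3·0.188^1 = 0.402611
C(4,4)·0.812^4·0.188^0 = 0.434735
Sum = 0.9772

0.9772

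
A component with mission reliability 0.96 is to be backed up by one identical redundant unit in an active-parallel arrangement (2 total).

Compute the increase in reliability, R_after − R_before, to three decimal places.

R_before = 0.96
R_after = 1 − (1 − 0.96)^2 = 0.998
ΔR = 0.998 − 0.96 = 0.038

0.038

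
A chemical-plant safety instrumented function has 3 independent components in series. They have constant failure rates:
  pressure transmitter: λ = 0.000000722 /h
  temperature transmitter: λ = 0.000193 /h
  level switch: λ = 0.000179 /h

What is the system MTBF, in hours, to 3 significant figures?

Series of exponential components: λ_sys = Σ λ_i
λ_sys = 0.000000722 + 0.000193 + 0.000179 = 3.7272e-04 /h
MTBF = 1 / λ_sys = 2680 h

2680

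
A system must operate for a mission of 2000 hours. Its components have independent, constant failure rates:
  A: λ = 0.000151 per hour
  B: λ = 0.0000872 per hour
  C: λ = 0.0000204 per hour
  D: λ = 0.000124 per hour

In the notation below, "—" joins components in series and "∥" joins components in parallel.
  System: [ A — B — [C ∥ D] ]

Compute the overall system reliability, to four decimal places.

R(A) = exp(−0.000151 × 2000) = 0.739338
R(B) = exp(−0.0000872 × 2000) = 0.839961
R(C) = exp(−0.0000204 × 2000) = 0.960021
R(D) = exp(−0.000124 × 2000) = 0.780360
Parallel (C and D): 1 − (1 − 0.960021)(1 − 0.780360) = 0.991219
Series (A, B, and [0.991219]): 0.739338 × 0.839961 × 0.991219 = 0.6156

0.6156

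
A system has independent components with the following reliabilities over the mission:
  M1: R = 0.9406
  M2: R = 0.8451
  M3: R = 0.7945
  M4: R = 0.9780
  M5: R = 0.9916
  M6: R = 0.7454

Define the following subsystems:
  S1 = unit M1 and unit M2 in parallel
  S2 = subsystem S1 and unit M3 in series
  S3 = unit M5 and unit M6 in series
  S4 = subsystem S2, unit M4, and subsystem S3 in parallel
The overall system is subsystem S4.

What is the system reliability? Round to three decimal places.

0.999

Parallel (M1 and M2): 1 − (1 − 0.94060)(1 − 0.84510) = 0.99080
Series ([0.99080] and M3): 0.99080 × 0.79450 = 0.78719
Series (M5 and M6): 0.99160 × 0.74540 = 0.73914
Parallel ([0.78719], M4, and [0.73914]): 1 − (1 − 0.78719)(1 − 0.97800)(1 − 0.73914) = 0.999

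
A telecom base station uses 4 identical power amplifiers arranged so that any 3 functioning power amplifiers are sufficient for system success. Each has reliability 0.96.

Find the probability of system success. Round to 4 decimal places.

0.9909

R = Σ_{i=3}^{4} C(4,i) p^i (1−p)^{4−i} with p = 0.96
C(4,3)·0.96^3·0.04^1 = 0.141558
C(4,4)·0.96^4·0.04^0 = 0.849347
Sum = 0.9909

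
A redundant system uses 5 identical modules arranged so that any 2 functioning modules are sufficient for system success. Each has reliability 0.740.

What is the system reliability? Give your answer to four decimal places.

R = Σ_{i=2}^{5} C(5,i) p^i (1−p)^{5−i} with p = 0.740
C(5,2)·0.740^2·0.260^3 = 0.096246
C(5,3)·0.740^3·0.260^2 = 0.273931
C(5,4)·0.740^4·0.260^1 = 0.389825
C(5,5)·0.740^5·0.260^0 = 0.221901
Sum = 0.9819

0.9819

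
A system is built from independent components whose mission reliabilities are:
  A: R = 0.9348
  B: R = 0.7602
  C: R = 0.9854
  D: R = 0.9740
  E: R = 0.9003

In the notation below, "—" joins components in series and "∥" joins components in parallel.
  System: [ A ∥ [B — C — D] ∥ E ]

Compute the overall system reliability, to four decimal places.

0.9982

Series (B, C, and D): 0.760200 × 0.985400 × 0.974000 = 0.729624
Parallel (A, [0.729624], and E): 1 − (1 − 0.934800)(1 − 0.729624)(1 − 0.900300) = 0.9982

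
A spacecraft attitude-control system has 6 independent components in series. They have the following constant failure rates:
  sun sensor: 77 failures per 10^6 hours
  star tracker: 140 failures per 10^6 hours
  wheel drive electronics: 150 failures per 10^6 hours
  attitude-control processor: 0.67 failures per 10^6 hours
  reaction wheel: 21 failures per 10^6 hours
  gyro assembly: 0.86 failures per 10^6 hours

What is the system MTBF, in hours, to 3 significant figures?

2570

Series of exponential components: λ_sys = Σ λ_i
λ_sys = 0.000077 + 0.00014 + 0.00015 + 0.00000067 + 0.000021 + 0.00000086 = 3.8953e-04 /h
MTBF = 1 / λ_sys = 2570 h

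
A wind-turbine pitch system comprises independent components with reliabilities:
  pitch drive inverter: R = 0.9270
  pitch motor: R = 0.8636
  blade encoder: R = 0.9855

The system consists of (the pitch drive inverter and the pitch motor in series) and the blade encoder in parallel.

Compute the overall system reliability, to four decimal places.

Series (pitch drive inverter and pitch motor): 0.927000 × 0.863600 = 0.800557
Parallel ([0.800557] and blade encoder): 1 − (1 − 0.800557)(1 − 0.985500) = 0.9971

0.9971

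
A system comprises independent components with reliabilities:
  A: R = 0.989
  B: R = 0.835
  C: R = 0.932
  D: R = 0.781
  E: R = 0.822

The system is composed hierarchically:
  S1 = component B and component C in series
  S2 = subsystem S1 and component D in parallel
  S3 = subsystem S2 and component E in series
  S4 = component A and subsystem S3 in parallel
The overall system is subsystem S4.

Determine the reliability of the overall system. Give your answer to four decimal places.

Series (B and C): 0.835000 × 0.932000 = 0.778220
Parallel ([0.778220] and D): 1 − (1 − 0.778220)(1 − 0.781000) = 0.951430
Series ([0.951430] and E): 0.951430 × 0.822000 = 0.782075
Parallel (A and [0.782075]): 1 − (1 − 0.989000)(1 − 0.782075) = 0.9976

0.9976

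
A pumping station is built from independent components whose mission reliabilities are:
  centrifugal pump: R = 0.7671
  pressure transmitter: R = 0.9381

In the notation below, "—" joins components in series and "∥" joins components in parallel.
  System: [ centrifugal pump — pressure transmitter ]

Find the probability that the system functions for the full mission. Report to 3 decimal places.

0.720

Series (centrifugal pump and pressure transmitter): 0.76710 × 0.93810 = 0.720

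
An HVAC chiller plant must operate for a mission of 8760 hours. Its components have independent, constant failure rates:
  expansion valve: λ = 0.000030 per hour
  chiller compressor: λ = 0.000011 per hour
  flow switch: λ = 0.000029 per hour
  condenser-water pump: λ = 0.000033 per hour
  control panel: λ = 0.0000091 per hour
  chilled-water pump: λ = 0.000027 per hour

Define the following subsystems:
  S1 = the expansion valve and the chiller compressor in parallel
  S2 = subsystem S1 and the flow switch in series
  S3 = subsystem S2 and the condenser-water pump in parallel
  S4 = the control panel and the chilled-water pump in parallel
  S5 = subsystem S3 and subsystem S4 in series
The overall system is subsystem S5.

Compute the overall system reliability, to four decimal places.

0.9244

R(expansion valve) = exp(−0.000030 × 8760) = 0.768896
R(chiller compressor) = exp(−0.000011 × 8760) = 0.908137
R(flow switch) = exp(−0.000029 × 8760) = 0.775661
R(condenser-water pump) = exp(−0.000033 × 8760) = 0.748952
R(control panel) = exp(−0.0000091 × 8760) = 0.923379
R(chilled-water pump) = exp(−0.000027 × 8760) = 0.789370
Parallel (expansion valve and chiller compressor): 1 − (1 − 0.768896)(1 − 0.908137) = 0.978770
Series ([0.978770] and flow switch): 0.978770 × 0.775661 = 0.759194
Parallel ([0.759194] and condenser-water pump): 1 − (1 − 0.759194)(1 − 0.748952) = 0.939546
Parallel (control panel and chilled-water pump): 1 − (1 − 0.923379)(1 − 0.789370) = 0.983861
Series ([0.939546] and [0.983861]): 0.939546 × 0.983861 = 0.9244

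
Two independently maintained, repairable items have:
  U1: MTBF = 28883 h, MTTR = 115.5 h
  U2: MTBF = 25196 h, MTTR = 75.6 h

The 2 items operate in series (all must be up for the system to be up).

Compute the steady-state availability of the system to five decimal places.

A(U1) = MTBF/(MTBF+MTTR) = 28883/(28883+115.5) = 0.996017
A(U2) = MTBF/(MTBF+MTTR) = 25196/(25196+75.6) = 0.997008
Series availability: 0.996017 × 0.997008 = 0.99304

0.99304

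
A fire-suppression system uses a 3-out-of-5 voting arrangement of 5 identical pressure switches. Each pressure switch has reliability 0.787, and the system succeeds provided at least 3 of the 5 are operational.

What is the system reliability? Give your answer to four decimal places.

R = Σ_{i=3}^{5} C(5,i) p^i (1−p)^{5−i} with p = 0.787
C(5,3)·0.787^3·0.213^2 = 0.221148
C(5,4)·0.787^4·0.213^1 = 0.408553
C(5,5)·0.787^5·0.213^0 = 0.301907
Sum = 0.9316

0.9316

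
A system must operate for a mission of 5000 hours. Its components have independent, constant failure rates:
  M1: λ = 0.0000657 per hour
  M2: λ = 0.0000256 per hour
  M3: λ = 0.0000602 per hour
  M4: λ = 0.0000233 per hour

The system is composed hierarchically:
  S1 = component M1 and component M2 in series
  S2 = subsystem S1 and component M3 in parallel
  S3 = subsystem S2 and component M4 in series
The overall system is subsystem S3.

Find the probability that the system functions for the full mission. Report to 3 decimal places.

0.805

R(M1) = exp(−0.0000657 × 5000) = 0.72000
R(M2) = exp(−0.0000256 × 5000) = 0.87985
R(M3) = exp(−0.0000602 × 5000) = 0.74008
R(M4) = exp(−0.0000233 × 5000) = 0.89003
Series (M1 and M2): 0.72000 × 0.87985 = 0.63349
Parallel ([0.63349] and M3): 1 − (1 − 0.63349)(1 − 0.74008) = 0.90474
Series ([0.90474] and M4): 0.90474 × 0.89003 = 0.805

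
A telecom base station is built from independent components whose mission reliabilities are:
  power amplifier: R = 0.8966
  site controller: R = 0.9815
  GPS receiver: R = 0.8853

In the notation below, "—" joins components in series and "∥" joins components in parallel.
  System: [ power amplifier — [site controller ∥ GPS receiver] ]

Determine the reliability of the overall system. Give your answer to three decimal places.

0.895

Parallel (site controller and GPS receiver): 1 − (1 − 0.98150)(1 − 0.88530) = 0.99788
Series (power amplifier and [0.99788]): 0.89660 × 0.99788 = 0.895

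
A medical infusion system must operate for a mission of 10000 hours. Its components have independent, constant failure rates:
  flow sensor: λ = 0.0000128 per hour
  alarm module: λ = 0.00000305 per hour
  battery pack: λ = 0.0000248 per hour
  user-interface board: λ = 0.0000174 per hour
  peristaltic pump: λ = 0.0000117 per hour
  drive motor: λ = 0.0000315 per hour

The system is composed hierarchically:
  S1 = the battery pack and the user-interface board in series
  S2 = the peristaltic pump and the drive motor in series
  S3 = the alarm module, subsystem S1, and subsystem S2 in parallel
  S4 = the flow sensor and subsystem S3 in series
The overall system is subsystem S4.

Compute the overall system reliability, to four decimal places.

0.8767

R(flow sensor) = exp(−0.0000128 × 10000) = 0.879853
R(alarm module) = exp(−0.00000305 × 10000) = 0.969960
R(battery pack) = exp(−0.0000248 × 10000) = 0.780360
R(user-interface board) = exp(−0.0000174 × 10000) = 0.840297
R(peristaltic pump) = exp(−0.0000117 × 10000) = 0.889585
R(drive motor) = exp(−0.0000315 × 10000) = 0.729789
Series (battery pack and user-interface board): 0.780360 × 0.840297 = 0.655734
Series (peristaltic pump and drive motor): 0.889585 × 0.729789 = 0.649209
Parallel (alarm module, [0.655734], and [0.649209]): 1 − (1 − 0.969960)(1 − 0.655734)(1 − 0.649209) = 0.996372
Series (flow sensor and [0.996372]): 0.879853 × 0.996372 = 0.8767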